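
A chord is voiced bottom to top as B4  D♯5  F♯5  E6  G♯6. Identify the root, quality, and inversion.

The distinct note names are B, D#, F#, E, G#. Stacked in thirds they read E–G#–B–D#–F#, which is a major ninth chord on E.
The lowest note is B, the fifth of the chord, so this is second inversion.

E major ninth, second inversion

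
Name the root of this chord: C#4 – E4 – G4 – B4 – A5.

C#, E, G, B, A are the tones of an A dominant ninth chord (A–C#–E–G–B), making A the root.

A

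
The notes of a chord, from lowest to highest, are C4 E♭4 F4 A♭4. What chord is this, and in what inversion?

F minor seventh, second inversion

The pitch classes C, Eb, F, Ab arrange in thirds as F–Ab–C–Eb: an F minor seventh chord.
C is the fifth of F minor seventh; fifth in the bass means second inversion (figured bass 4/3).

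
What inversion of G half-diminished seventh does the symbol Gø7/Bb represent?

first inversion

Gø7/Bb means G half-diminished seventh with Bb in the bass. Bb is the third of G half-diminished seventh (G–Bb–Db–F), so this is first inversion.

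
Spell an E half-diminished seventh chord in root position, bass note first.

E, G, Bb, D

Spelling E half-diminished seventh: E–G–Bb–D. In root position the root is bass, giving E, G, Bb, D from the bottom.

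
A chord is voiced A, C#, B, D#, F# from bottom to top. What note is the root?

B

A, C#, B, D#, F# are the tones of a B dominant ninth chord (B–D#–F#–A–C#), making B the root.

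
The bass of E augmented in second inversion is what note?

In second inversion the fifth is lowest. For E augmented (E–G#–B#) that is B#.

B#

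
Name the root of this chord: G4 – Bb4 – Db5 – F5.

The distinct letter names are G, Bb, Db, F. Arranged as a stack of thirds they read G–Bb–Db–F, so G is the root (a G half-diminished seventh chord).

G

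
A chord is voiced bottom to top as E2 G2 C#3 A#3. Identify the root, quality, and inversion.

A# diminished seventh, second inversion

The distinct note names are E, G, C#, A#. Stacked in thirds they read A#–C#–E–G, which is a diminished seventh chord on A#.
The lowest note is E, the fifth of the chord, so this is second inversion (figured bass 4/3).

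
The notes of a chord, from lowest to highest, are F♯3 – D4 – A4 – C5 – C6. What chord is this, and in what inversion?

D dominant seventh, first inversion

The pitch classes F#, D, A, C arrange in thirds as D–F#–A–C: a D dominant seventh chord.
With the third (F#) in the bass, the chord is in first inversion (figured bass 6/5).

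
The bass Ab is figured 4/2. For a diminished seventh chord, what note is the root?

The figures 4/2 mean the seventh of the chord is in the bass. If Ab is the seventh of a diminished seventh chord, the root is B (chord tones B–D–F–Ab).

B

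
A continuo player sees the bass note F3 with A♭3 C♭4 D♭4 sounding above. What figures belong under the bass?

6/5

The notes F, Ab, Cb, Db stack in thirds as Db–F–Ab–Cb — a Db dominant seventh chord. The bass F is the third, so this is first inversion: figured 6/5.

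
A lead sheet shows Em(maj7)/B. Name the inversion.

Em(maj7)/B means E minor-major seventh with B in the bass. B is the fifth of E minor-major seventh (E–G–B–D#), so this is second inversion.

second inversion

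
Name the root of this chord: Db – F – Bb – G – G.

Reordering Db, F, Bb, G into stacked thirds gives G–Bb–Db–F; the bottom of that stack, G, is the root.

G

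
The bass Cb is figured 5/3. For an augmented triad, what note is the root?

The figures 5/3 mean the root of the chord is in the bass. If Cb is the root of an augmented triad, the root is Cb (chord tones Cb–Eb–G).

Cb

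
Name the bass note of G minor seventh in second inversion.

D

In second inversion the fifth is lowest. For G minor seventh (G–Bb–D–F) that is D.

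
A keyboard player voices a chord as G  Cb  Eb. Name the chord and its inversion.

Cb augmented, second inversion

The distinct note names are G, Cb, Eb. Stacked in thirds they read Cb–Eb–G, which is an augmented triad on Cb.
The lowest note is G, the fifth of the chord, so this is second inversion (figured bass 6/4).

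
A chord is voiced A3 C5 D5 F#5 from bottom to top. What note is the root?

D

Reordering A, C, D, F# into stacked thirds gives D–F#–A–C; the bottom of that stack, D, is the root.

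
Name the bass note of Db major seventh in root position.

The root of Db major seventh (Db–F–Ab–C) is Db; that is the bass in root position.

Db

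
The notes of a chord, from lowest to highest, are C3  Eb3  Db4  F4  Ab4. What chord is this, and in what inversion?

Db major ninth, third inversion

The pitch classes C, Eb, Db, F, Ab arrange in thirds as Db–F–Ab–C–Eb: a Db major ninth chord.
The lowest note is C, the seventh of the chord, so this is third inversion.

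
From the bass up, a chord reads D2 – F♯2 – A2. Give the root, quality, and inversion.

D major, root position

Reducing to letter names: D, F#, A. These stack in thirds as D–F#–A — a D major triad.
The lowest note is D, the root of the chord, so this is root position (figured bass 5/3).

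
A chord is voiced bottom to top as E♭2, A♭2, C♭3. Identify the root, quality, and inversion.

The pitch classes Eb, Ab, Cb arrange in thirds as Ab–Cb–Eb: an Ab minor triad.
The lowest note is Eb, the fifth of the chord, so this is second inversion (figured bass 6/4).

Ab minor, second inversion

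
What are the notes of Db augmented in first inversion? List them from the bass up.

The chord tones are Db–F–A. With the third (F) lowest for first inversion: F, A, Db.

F, A, Db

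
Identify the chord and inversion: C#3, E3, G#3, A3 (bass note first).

Reducing to letter names: C#, E, G#, A. These stack in thirds as A–C#–E–G# — an A major seventh chord.
With the third (C#) in the bass, the chord is in first inversion (figured bass 6/5).

A major seventh, first inversion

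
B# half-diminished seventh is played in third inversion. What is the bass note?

A#

B# half-diminished seventh is B#–D#–F#–A#. Third inversion places the seventh in the bass: A#.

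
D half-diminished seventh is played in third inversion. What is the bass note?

C

In third inversion the seventh is lowest. For D half-diminished seventh (D–F–Ab–C) that is C.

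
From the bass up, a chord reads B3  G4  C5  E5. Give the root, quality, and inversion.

C major seventh, third inversion

The pitch classes B, G, C, E arrange in thirds as C–E–G–B: a C major seventh chord.
With the seventh (B) in the bass, the chord is in third inversion (figured bass 4/2).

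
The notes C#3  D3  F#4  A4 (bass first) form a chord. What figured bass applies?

4/2

The notes C#, D, F#, A stack in thirds as D–F#–A–C# — a D major seventh chord. The bass C# is the seventh, so this is third inversion: figured 4/2.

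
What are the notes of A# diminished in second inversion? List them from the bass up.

E, A#, C#

Spelling A# diminished: A#–C#–E. In second inversion the fifth is bass, giving E, A#, C# from the bottom.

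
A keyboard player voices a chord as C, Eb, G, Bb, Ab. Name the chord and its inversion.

The distinct note names are C, Eb, G, Bb, Ab. Stacked in thirds they read Ab–C–Eb–G–Bb, which is a major ninth chord on Ab.
C is the third of Ab major ninth; third in the bass means first inversion.

Ab major ninth, first inversion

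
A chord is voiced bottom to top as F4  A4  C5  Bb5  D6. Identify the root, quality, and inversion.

Bb major ninth, second inversion

The pitch classes F, A, C, Bb, D arrange in thirds as Bb–D–F–A–C: a Bb major ninth chord.
F is the fifth of Bb major ninth; fifth in the bass means second inversion.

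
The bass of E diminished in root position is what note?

E diminished is E–G–Bb. Root position places the root in the bass: E.

E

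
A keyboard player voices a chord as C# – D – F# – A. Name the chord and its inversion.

The distinct note names are C#, D, F#, A. Stacked in thirds they read D–F#–A–C#, which is a major seventh chord on D.
C# is the seventh of D major seventh; seventh in the bass means third inversion (figured bass 4/2).

D major seventh, third inversion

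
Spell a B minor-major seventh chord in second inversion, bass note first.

The chord tones are B–D–F#–A#. With the fifth (F#) lowest for second inversion: F#, A#, B, D.

F#, A#, B, D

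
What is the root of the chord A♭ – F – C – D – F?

D

Ab, F, C, D are the tones of a D half-diminished seventh chord (D–F–Ab–C), making D the root.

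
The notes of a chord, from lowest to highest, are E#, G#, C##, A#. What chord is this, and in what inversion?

A# dominant seventh, second inversion

The distinct note names are E#, G#, C##, A#. Stacked in thirds they read A#–C##–E#–G#, which is a dominant seventh chord on A#.
E# is the fifth of A# dominant seventh; fifth in the bass means second inversion (figured bass 4/3).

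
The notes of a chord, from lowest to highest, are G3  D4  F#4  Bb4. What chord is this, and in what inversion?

The distinct note names are G, D, F#, Bb. Stacked in thirds they read G–Bb–D–F#, which is a minor-major seventh chord on G.
G is the root of G minor-major seventh; root in the bass means root position (figured bass 7).

G minor-major seventh, root position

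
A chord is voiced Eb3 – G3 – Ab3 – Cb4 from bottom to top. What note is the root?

Ab

Reordering Eb, G, Ab, Cb into stacked thirds gives Ab–Cb–Eb–G; the bottom of that stack, Ab, is the root.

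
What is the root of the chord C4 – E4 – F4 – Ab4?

C, E, F, Ab are the tones of an F minor-major seventh chord (F–Ab–C–E), making F the root.

F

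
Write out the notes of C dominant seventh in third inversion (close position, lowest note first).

The chord tones are C–E–G–Bb. With the seventh (Bb) lowest for third inversion: Bb, C, E, G.

Bb, C, E, G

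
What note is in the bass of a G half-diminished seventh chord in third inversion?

The seventh of G half-diminished seventh (G–Bb–Db–F) is F; that is the bass in third inversion.

F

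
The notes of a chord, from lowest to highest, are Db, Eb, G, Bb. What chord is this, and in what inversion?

The distinct note names are Db, Eb, G, Bb. Stacked in thirds they read Eb–G–Bb–Db, which is a dominant seventh chord on Eb.
Db is the seventh of Eb dominant seventh; seventh in the bass means third inversion (figured bass 4/2).

Eb dominant seventh, third inversion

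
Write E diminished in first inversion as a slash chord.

First inversion of E diminished has the third (G) in the bass. As a slash chord: Edim/G.

Edim/G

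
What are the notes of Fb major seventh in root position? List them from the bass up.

Fb, Ab, Cb, Eb

Spelling Fb major seventh: Fb–Ab–Cb–Eb. In root position the root is bass, giving Fb, Ab, Cb, Eb from the bottom.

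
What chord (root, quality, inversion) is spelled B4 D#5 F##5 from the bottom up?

The pitch classes B, D#, F## arrange in thirds as B–D#–F##: a B augmented triad.
With the root (B) in the bass, the chord is in root position (figured bass 5/3).

B augmented, root position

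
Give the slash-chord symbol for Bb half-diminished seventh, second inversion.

Second inversion of Bb half-diminished seventh has the fifth (Fb) in the bass. As a slash chord: Bbø7/Fb.

Bbø7/Fb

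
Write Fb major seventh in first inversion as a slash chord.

Fbmaj7/Ab

First inversion of Fb major seventh has the third (Ab) in the bass. As a slash chord: Fbmaj7/Ab.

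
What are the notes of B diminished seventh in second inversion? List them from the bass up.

The chord tones are B–D–F–Ab. With the fifth (F) lowest for second inversion: F, Ab, B, D.

F, Ab, B, D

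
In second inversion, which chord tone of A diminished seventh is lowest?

A diminished seventh is A–C–Eb–Gb. Second inversion places the fifth in the bass: Eb.

Eb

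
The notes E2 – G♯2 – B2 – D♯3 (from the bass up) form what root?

E

Reordering E, G#, B, D# into stacked thirds gives E–G#–B–D#; the bottom of that stack, E, is the root.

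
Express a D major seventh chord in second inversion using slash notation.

Dmaj7/A

Second inversion of D major seventh has the fifth (A) in the bass. As a slash chord: Dmaj7/A.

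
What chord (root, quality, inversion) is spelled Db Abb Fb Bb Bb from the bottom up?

Bb diminished seventh, first inversion

The pitch classes Db, Abb, Fb, Bb arrange in thirds as Bb–Db–Fb–Abb: a Bb diminished seventh chord.
Db is the third of Bb diminished seventh; third in the bass means first inversion (figured bass 6/5).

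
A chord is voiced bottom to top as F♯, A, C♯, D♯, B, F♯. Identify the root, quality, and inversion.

The pitch classes F#, A, C#, D#, B arrange in thirds as B–D#–F#–A–C#: a B dominant ninth chord.
With the fifth (F#) in the bass, the chord is in second inversion.

B dominant ninth, second inversion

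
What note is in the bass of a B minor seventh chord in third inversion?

In third inversion the seventh is lowest. For B minor seventh (B–D–F#–A) that is A.

A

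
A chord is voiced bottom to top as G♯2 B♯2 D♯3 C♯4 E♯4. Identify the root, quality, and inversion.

The pitch classes G#, B#, D#, C#, E# arrange in thirds as C#–E#–G#–B#–D#: a C# major ninth chord.
With the fifth (G#) in the bass, the chord is in second inversion.

C# major ninth, second inversion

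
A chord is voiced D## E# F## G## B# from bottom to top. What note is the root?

The distinct letter names are D##, E#, F##, G##, B#. Arranged as a stack of thirds they read E#–G##–B#–D##–F##, so E# is the root (an E# major ninth chord).

E#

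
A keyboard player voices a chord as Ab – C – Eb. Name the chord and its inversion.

Ab major, root position

The distinct note names are Ab, C, Eb. Stacked in thirds they read Ab–C–Eb, which is a major triad on Ab.
The lowest note is Ab, the root of the chord, so this is root position (figured bass 5/3).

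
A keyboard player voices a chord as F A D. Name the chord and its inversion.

Reducing to letter names: F, A, D. These stack in thirds as D–F–A — a D minor triad.
With the third (F) in the bass, the chord is in first inversion (figured bass 6).

D minor, first inversion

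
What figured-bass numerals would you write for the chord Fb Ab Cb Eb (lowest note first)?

7

The notes Fb, Ab, Cb, Eb stack in thirds as Fb–Ab–Cb–Eb — an Fb major seventh chord. The bass Fb is the root, so this is root position: figured 7.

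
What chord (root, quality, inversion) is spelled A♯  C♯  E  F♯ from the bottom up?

The distinct note names are A#, C#, E, F#. Stacked in thirds they read F#–A#–C#–E, which is a dominant seventh chord on F#.
With the third (A#) in the bass, the chord is in first inversion (figured bass 6/5).

F# dominant seventh, first inversion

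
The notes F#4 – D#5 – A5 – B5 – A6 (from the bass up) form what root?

B

The distinct letter names are F#, D#, A, B. Arranged as a stack of thirds they read B–D#–F#–A, so B is the root (a B dominant seventh chord).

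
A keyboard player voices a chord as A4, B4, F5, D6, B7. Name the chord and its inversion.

The pitch classes A, B, F, D arrange in thirds as B–D–F–A: a B half-diminished seventh chord.
With the seventh (A) in the bass, the chord is in third inversion (figured bass 4/2).

B half-diminished seventh, third inversion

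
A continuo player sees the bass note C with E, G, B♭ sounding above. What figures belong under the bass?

The notes C, E, G, Bb stack in thirds as C–E–G–Bb — a C dominant seventh chord. The bass C is the root, so this is root position: figured 7.

7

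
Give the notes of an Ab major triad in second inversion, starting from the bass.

Ab major is Ab–C–Eb. Second inversion puts the fifth (Eb) in the bass, with the remaining tones above: Eb, Ab, C.

Eb, Ab, C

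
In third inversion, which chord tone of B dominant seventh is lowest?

A

In third inversion the seventh is lowest. For B dominant seventh (B–D#–F#–A) that is A.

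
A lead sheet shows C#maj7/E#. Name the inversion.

first inversion

C#maj7/E# means C# major seventh with E# in the bass. E# is the third of C# major seventh (C#–E#–G#–B#), so this is first inversion.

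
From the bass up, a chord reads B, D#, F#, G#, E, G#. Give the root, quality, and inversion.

E major ninth, second inversion

The pitch classes B, D#, F#, G#, E arrange in thirds as E–G#–B–D#–F#: an E major ninth chord.
With the fifth (B) in the bass, the chord is in second inversion.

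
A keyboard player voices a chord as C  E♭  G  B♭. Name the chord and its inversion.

The distinct note names are C, Eb, G, Bb. Stacked in thirds they read C–Eb–G–Bb, which is a minor seventh chord on C.
C is the root of C minor seventh; root in the bass means root position (figured bass 7).

C minor seventh, root position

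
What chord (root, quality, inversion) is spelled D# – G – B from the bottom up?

G augmented, second inversion

The pitch classes D#, G, B arrange in thirds as G–B–D#: a G augmented triad.
The lowest note is D#, the fifth of the chord, so this is second inversion (figured bass 6/4).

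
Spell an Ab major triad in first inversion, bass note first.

C, Eb, Ab

Spelling Ab major: Ab–C–Eb. In first inversion the third is bass, giving C, Eb, Ab from the bottom.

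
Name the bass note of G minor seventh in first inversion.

Bb

In first inversion the third is lowest. For G minor seventh (G–Bb–D–F) that is Bb.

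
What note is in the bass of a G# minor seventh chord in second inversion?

G# minor seventh is G#–B–D#–F#. Second inversion places the fifth in the bass: D#.

D#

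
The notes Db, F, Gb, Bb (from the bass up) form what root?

The distinct letter names are Db, F, Gb, Bb. Arranged as a stack of thirds they read Gb–Bb–Db–F, so Gb is the root (a Gb major seventh chord).

Gb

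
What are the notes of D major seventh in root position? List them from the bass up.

Spelling D major seventh: D–F#–A–C#. In root position the root is bass, giving D, F#, A, C# from the bottom.

D, F#, A, C#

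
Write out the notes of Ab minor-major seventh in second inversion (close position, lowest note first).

Ab minor-major seventh is Ab–Cb–Eb–G. Second inversion puts the fifth (Eb) in the bass, with the remaining tones above: Eb, G, Ab, Cb.

Eb, G, Ab, Cb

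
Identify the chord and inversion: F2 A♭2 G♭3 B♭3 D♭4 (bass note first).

Gb major ninth, third inversion

The pitch classes F, Ab, Gb, Bb, Db arrange in thirds as Gb–Bb–Db–F–Ab: a Gb major ninth chord.
With the seventh (F) in the bass, the chord is in third inversion.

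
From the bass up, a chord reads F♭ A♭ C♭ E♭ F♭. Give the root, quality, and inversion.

The pitch classes Fb, Ab, Cb, Eb arrange in thirds as Fb–Ab–Cb–Eb: an Fb major seventh chord.
With the root (Fb) in the bass, the chord is in root position (figured bass 7).

Fb major seventh, root position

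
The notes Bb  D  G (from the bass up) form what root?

The distinct letter names are Bb, D, G. Arranged as a stack of thirds they read G–Bb–D, so G is the root (a G minor triad).

G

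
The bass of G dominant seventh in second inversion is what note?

G dominant seventh is G–B–D–F. Second inversion places the fifth in the bass: D.

D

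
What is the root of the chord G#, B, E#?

G#, B, E# are the tones of an E# diminished triad (E#–G#–B), making E# the root.

E#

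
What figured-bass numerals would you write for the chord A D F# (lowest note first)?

6/4

The notes A, D, F# stack in thirds as D–F#–A — a D major triad. The bass A is the fifth, so this is second inversion: figured 6/4.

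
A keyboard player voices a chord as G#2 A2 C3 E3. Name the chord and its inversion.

Reducing to letter names: G#, A, C, E. These stack in thirds as A–C–E–G# — an A minor-major seventh chord.
G# is the seventh of A minor-major seventh; seventh in the bass means third inversion (figured bass 4/2).

A minor-major seventh, third inversion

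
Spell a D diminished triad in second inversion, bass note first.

Ab, D, F

The chord tones are D–F–Ab. With the fifth (Ab) lowest for second inversion: Ab, D, F.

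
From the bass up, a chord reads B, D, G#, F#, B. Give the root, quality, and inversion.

The pitch classes B, D, G#, F# arrange in thirds as G#–B–D–F#: a G# half-diminished seventh chord.
B is the third of G# half-diminished seventh; third in the bass means first inversion (figured bass 6/5).

G# half-diminished seventh, first inversion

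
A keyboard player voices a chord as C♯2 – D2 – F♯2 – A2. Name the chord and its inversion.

The distinct note names are C#, D, F#, A. Stacked in thirds they read D–F#–A–C#, which is a major seventh chord on D.
C# is the seventh of D major seventh; seventh in the bass means third inversion (figured bass 4/2).

D major seventh, third inversion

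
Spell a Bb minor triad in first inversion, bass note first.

The chord tones are Bb–Db–F. With the third (Db) lowest for first inversion: Db, F, Bb.

Db, F, Bb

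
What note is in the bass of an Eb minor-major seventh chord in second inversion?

Bb

The fifth of Eb minor-major seventh (Eb–Gb–Bb–D) is Bb; that is the bass in second inversion.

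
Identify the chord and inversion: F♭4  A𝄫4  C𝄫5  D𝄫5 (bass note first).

Dbb dominant seventh, first inversion

The pitch classes Fb, Abb, Cbb, Dbb arrange in thirds as Dbb–Fb–Abb–Cbb: a Dbb dominant seventh chord.
The lowest note is Fb, the third of the chord, so this is first inversion (figured bass 6/5).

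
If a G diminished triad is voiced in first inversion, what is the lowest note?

Bb

In first inversion the third is lowest. For G diminished (G–Bb–Db) that is Bb.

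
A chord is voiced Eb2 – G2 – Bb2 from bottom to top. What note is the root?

Eb, G, Bb are the tones of an Eb major triad (Eb–G–Bb), making Eb the root.

Eb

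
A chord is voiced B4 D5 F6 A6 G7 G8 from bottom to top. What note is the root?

Reordering B, D, F, A, G into stacked thirds gives G–B–D–F–A; the bottom of that stack, G, is the root.

G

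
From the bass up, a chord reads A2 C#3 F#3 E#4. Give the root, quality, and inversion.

F# minor-major seventh, first inversion

Reducing to letter names: A, C#, F#, E#. These stack in thirds as F#–A–C#–E# — an F# minor-major seventh chord.
With the third (A) in the bass, the chord is in first inversion (figured bass 6/5).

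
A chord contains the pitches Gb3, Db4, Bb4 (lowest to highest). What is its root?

Gb

Reordering Gb, Db, Bb into stacked thirds gives Gb–Bb–Db; the bottom of that stack, Gb, is the root.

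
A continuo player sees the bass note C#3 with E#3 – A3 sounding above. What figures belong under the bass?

6

The notes C#, E#, A stack in thirds as A–C#–E# — an A augmented triad. The bass C# is the third, so this is first inversion: figured 6.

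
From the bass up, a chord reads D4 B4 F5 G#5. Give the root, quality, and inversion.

G# diminished seventh, second inversion

The distinct note names are D, B, F, G#. Stacked in thirds they read G#–B–D–F, which is a diminished seventh chord on G#.
D is the fifth of G# diminished seventh; fifth in the bass means second inversion (figured bass 4/3).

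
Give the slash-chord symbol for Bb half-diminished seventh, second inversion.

Bbø7/Fb

Second inversion of Bb half-diminished seventh has the fifth (Fb) in the bass. As a slash chord: Bbø7/Fb.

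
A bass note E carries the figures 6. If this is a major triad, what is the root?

The figures 6 mean the third of the chord is in the bass. If E is the third of a major triad, the root is C (chord tones C–E–G).

C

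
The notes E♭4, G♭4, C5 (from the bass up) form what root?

C

Reordering Eb, Gb, C into stacked thirds gives C–Eb–Gb; the bottom of that stack, C, is the root.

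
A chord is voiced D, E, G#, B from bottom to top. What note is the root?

The distinct letter names are D, E, G#, B. Arranged as a stack of thirds they read E–G#–B–D, so E is the root (an E dominant seventh chord).

E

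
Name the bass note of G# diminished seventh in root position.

G#

In root position the root is lowest. For G# diminished seventh (G#–B–D–F) that is G#.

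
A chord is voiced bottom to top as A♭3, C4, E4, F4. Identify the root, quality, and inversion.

F minor-major seventh, first inversion

Reducing to letter names: Ab, C, E, F. These stack in thirds as F–Ab–C–E — an F minor-major seventh chord.
The lowest note is Ab, the third of the chord, so this is first inversion (figured bass 6/5).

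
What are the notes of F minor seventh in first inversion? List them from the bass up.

The chord tones are F–Ab–C–Eb. With the third (Ab) lowest for first inversion: Ab, C, Eb, F.

Ab, C, Eb, F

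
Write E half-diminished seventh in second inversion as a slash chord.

Eø7/Bb

Second inversion of E half-diminished seventh has the fifth (Bb) in the bass. As a slash chord: Eø7/Bb.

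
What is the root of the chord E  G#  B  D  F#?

The distinct letter names are E, G#, B, D, F#. Arranged as a stack of thirds they read E–G#–B–D–F#, so E is the root (an E dominant ninth chord).

E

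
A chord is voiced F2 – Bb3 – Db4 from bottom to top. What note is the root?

F, Bb, Db are the tones of a Bb minor triad (Bb–Db–F), making Bb the root.

Bb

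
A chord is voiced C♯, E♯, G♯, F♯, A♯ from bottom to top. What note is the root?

C#, E#, G#, F#, A# are the tones of an F# major ninth chord (F#–A#–C#–E#–G#), making F# the root.

F#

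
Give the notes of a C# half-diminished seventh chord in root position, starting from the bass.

C# half-diminished seventh is C#–E–G–B. Root position puts the root (C#) in the bass, with the remaining tones above: C#, E, G, B.

C#, E, G, B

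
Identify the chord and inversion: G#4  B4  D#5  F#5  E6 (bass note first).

The distinct note names are G#, B, D#, F#, E. Stacked in thirds they read E–G#–B–D#–F#, which is a major ninth chord on E.
The lowest note is G#, the third of the chord, so this is first inversion.

E major ninth, first inversion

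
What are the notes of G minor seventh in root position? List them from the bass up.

G, Bb, D, F

The chord tones are G–Bb–D–F. With the root (G) lowest for root position: G, Bb, D, F.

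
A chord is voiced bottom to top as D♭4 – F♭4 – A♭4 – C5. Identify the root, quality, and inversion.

The distinct note names are Db, Fb, Ab, C. Stacked in thirds they read Db–Fb–Ab–C, which is a minor-major seventh chord on Db.
With the root (Db) in the bass, the chord is in root position (figured bass 7).

Db minor-major seventh, root position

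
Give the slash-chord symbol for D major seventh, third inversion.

Third inversion of D major seventh has the seventh (C#) in the bass. As a slash chord: Dmaj7/C#.

Dmaj7/C#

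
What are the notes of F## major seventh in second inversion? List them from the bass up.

C##, E##, F##, A##

Spelling F## major seventh: F##–A##–C##–E##. In second inversion the fifth is bass, giving C##, E##, F##, A## from the bottom.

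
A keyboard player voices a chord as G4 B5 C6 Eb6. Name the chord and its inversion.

C minor-major seventh, second inversion

Reducing to letter names: G, B, C, Eb. These stack in thirds as C–Eb–G–B — a C minor-major seventh chord.
G is the fifth of C minor-major seventh; fifth in the bass means second inversion (figured bass 4/3).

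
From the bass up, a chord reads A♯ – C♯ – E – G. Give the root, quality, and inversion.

A# diminished seventh, root position

Reducing to letter names: A#, C#, E, G. These stack in thirds as A#–C#–E–G — an A# diminished seventh chord.
A# is the root of A# diminished seventh; root in the bass means root position (figured bass 7).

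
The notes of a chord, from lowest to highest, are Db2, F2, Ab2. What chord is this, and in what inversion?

Db major, root position

The pitch classes Db, F, Ab arrange in thirds as Db–F–Ab: a Db major triad.
Db is the root of Db major; root in the bass means root position (figured bass 5/3).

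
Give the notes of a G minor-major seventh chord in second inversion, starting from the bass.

D, F#, G, Bb

Spelling G minor-major seventh: G–Bb–D–F#. In second inversion the fifth is bass, giving D, F#, G, Bb from the bottom.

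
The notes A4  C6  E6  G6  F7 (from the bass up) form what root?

F

A, C, E, G, F are the tones of an F major ninth chord (F–A–C–E–G), making F the root.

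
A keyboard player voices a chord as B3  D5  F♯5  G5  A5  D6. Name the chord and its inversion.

The distinct note names are B, D, F#, G, A. Stacked in thirds they read G–B–D–F#–A, which is a major ninth chord on G.
With the third (B) in the bass, the chord is in first inversion.

G major ninth, first inversion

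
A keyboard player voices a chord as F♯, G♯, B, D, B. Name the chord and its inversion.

The pitch classes F#, G#, B, D arrange in thirds as G#–B–D–F#: a G# half-diminished seventh chord.
With the seventh (F#) in the bass, the chord is in third inversion (figured bass 4/2).

G# half-diminished seventh, third inversion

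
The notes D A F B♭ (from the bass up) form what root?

Bb

D, A, F, Bb are the tones of a Bb major seventh chord (Bb–D–F–A), making Bb the root.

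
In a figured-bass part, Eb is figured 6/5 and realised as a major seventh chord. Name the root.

Cb

The figures 6/5 mean the third of the chord is in the bass. If Eb is the third of a major seventh chord, the root is Cb (chord tones Cb–Eb–Gb–Bb).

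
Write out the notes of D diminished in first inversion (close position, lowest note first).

Spelling D diminished: D–F–Ab. In first inversion the third is bass, giving F, Ab, D from the bottom.

F, Ab, D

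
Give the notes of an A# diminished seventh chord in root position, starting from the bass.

A#, C#, E, G

Spelling A# diminished seventh: A#–C#–E–G. In root position the root is bass, giving A#, C#, E, G from the bottom.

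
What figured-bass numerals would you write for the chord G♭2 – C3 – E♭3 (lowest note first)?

The notes Gb, C, Eb stack in thirds as C–Eb–Gb — a C diminished triad. The bass Gb is the fifth, so this is second inversion: figured 6/4.

6/4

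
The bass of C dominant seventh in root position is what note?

C

In root position the root is lowest. For C dominant seventh (C–E–G–Bb) that is C.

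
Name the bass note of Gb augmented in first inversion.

Bb

Gb augmented is Gb–Bb–D. First inversion places the third in the bass: Bb.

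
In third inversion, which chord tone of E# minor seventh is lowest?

E# minor seventh is E#–G#–B#–D#. Third inversion places the seventh in the bass: D#.

D#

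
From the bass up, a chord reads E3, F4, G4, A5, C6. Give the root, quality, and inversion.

The pitch classes E, F, G, A, C arrange in thirds as F–A–C–E–G: an F major ninth chord.
The lowest note is E, the seventh of the chord, so this is third inversion.

F major ninth, third inversion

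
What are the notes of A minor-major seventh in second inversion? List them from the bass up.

E, G#, A, C

Spelling A minor-major seventh: A–C–E–G#. In second inversion the fifth is bass, giving E, G#, A, C from the bottom.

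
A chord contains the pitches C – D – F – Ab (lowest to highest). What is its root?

C, D, F, Ab are the tones of a D half-diminished seventh chord (D–F–Ab–C), making D the root.

D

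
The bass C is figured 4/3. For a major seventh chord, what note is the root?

F

The figures 4/3 mean the fifth of the chord is in the bass. If C is the fifth of a major seventh chord, the root is F (chord tones F–A–C–E).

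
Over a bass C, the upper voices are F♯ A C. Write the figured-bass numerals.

6/4

The notes C, F#, A stack in thirds as F#–A–C — an F# diminished triad. The bass C is the fifth, so this is second inversion: figured 6/4.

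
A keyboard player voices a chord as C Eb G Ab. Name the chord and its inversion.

Ab major seventh, first inversion

Reducing to letter names: C, Eb, G, Ab. These stack in thirds as Ab–C–Eb–G — an Ab major seventh chord.
The lowest note is C, the third of the chord, so this is first inversion (figured bass 6/5).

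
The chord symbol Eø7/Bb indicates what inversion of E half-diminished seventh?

second inversion

Eø7/Bb means E half-diminished seventh with Bb in the bass. Bb is the fifth of E half-diminished seventh (E–G–Bb–D), so this is second inversion.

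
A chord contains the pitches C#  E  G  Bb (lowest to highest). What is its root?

The distinct letter names are C#, E, G, Bb. Arranged as a stack of thirds they read C#–E–G–Bb, so C# is the root (a C# diminished seventh chord).

C#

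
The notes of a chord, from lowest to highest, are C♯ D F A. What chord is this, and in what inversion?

D minor-major seventh, third inversion

The distinct note names are C#, D, F, A. Stacked in thirds they read D–F–A–C#, which is a minor-major seventh chord on D.
C# is the seventh of D minor-major seventh; seventh in the bass means third inversion (figured bass 4/2).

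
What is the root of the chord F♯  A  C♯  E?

The distinct letter names are F#, A, C#, E. Arranged as a stack of thirds they read F#–A–C#–E, so F# is the root (an F# minor seventh chord).

F#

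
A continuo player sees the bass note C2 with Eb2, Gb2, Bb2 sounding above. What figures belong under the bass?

The notes C, Eb, Gb, Bb stack in thirds as C–Eb–Gb–Bb — a C half-diminished seventh chord. The bass C is the root, so this is root position: figured 7.

7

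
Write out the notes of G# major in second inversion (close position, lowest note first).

The chord tones are G#–B#–D#. With the fifth (D#) lowest for second inversion: D#, G#, B#.

D#, G#, B#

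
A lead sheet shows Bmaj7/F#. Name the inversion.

Bmaj7/F# means B major seventh with F# in the bass. F# is the fifth of B major seventh (B–D#–F#–A#), so this is second inversion.

second inversion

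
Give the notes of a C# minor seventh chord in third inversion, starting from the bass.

The chord tones are C#–E–G#–B. With the seventh (B) lowest for third inversion: B, C#, E, G#.

B, C#, E, G#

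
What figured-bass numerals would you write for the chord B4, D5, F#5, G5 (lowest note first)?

The notes B, D, F#, G stack in thirds as G–B–D–F# — a G major seventh chord. The bass B is the third, so this is first inversion: figured 6/5.

6/5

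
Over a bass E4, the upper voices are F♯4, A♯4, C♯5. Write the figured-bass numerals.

4/2

The notes E, F#, A#, C# stack in thirds as F#–A#–C#–E — an F# dominant seventh chord. The bass E is the seventh, so this is third inversion: figured 4/2.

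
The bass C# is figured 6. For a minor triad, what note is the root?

A#

The figures 6 mean the third of the chord is in the bass. If C# is the third of a minor triad, the root is A# (chord tones A#–C#–E#).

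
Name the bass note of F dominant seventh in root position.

F

In root position the root is lowest. For F dominant seventh (F–A–C–Eb) that is F.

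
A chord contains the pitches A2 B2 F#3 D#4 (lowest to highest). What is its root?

B

A, B, F#, D# are the tones of a B dominant seventh chord (B–D#–F#–A), making B the root.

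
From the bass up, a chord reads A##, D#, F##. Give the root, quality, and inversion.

D# augmented, second inversion

The distinct note names are A##, D#, F##. Stacked in thirds they read D#–F##–A##, which is an augmented triad on D#.
The lowest note is A##, the fifth of the chord, so this is second inversion (figured bass 6/4).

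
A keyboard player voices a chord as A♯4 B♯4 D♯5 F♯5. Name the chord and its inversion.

The pitch classes A#, B#, D#, F# arrange in thirds as B#–D#–F#–A#: a B# half-diminished seventh chord.
The lowest note is A#, the seventh of the chord, so this is third inversion (figured bass 4/2).

B# half-diminished seventh, third inversion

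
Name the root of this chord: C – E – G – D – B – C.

C

The distinct letter names are C, E, G, D, B. Arranged as a stack of thirds they read C–E–G–B–D, so C is the root (a C major ninth chord).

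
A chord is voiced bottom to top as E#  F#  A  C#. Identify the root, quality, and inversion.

F# minor-major seventh, third inversion

Reducing to letter names: E#, F#, A, C#. These stack in thirds as F#–A–C#–E# — an F# minor-major seventh chord.
The lowest note is E#, the seventh of the chord, so this is third inversion (figured bass 4/2).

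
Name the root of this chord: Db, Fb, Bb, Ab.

Bb

Db, Fb, Bb, Ab are the tones of a Bb half-diminished seventh chord (Bb–Db–Fb–Ab), making Bb the root.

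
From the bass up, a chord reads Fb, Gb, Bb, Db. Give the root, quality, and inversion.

Gb dominant seventh, third inversion

The pitch classes Fb, Gb, Bb, Db arrange in thirds as Gb–Bb–Db–Fb: a Gb dominant seventh chord.
With the seventh (Fb) in the bass, the chord is in third inversion (figured bass 4/2).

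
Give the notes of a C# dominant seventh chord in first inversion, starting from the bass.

E#, G#, B, C#

Spelling C# dominant seventh: C#–E#–G#–B. In first inversion the third is bass, giving E#, G#, B, C# from the bottom.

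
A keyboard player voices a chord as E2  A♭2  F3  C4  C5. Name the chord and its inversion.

F minor-major seventh, third inversion

The pitch classes E, Ab, F, C arrange in thirds as F–Ab–C–E: an F minor-major seventh chord.
E is the seventh of F minor-major seventh; seventh in the bass means third inversion (figured bass 4/2).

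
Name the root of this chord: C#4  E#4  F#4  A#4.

Reordering C#, E#, F#, A# into stacked thirds gives F#–A#–C#–E#; the bottom of that stack, F#, is the root.

F#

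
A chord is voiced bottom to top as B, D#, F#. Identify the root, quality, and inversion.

Reducing to letter names: B, D#, F#. These stack in thirds as B–D#–F# — a B major triad.
B is the root of B major; root in the bass means root position (figured bass 5/3).

B major, root position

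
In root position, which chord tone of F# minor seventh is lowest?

F#

F# minor seventh is F#–A–C#–E. Root position places the root in the bass: F#.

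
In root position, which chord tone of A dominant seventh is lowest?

A

The root of A dominant seventh (A–C#–E–G) is A; that is the bass in root position.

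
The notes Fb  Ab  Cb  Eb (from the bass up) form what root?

Fb, Ab, Cb, Eb are the tones of an Fb major seventh chord (Fb–Ab–Cb–Eb), making Fb the root.

Fb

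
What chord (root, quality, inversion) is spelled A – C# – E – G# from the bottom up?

The distinct note names are A, C#, E, G#. Stacked in thirds they read A–C#–E–G#, which is a major seventh chord on A.
The lowest note is A, the root of the chord, so this is root position (figured bass 7).

A major seventh, root position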